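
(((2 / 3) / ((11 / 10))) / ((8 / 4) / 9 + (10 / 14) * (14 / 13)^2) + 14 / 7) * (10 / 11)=226480 / 96679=2.34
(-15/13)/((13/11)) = -165/169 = -0.98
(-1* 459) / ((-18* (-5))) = -51 / 10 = -5.10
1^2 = 1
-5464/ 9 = -607.11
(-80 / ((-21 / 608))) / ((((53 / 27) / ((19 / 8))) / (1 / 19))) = 54720 / 371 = 147.49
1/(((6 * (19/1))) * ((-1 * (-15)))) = 1/1710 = 0.00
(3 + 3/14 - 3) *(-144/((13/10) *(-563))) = 2160/51233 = 0.04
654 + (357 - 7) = 1004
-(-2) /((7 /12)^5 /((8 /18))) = 221184 /16807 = 13.16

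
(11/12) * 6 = 11/2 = 5.50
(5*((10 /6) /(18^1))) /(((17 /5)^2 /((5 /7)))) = 3125 /109242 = 0.03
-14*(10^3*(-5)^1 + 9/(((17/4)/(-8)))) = 1194032/17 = 70237.18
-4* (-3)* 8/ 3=32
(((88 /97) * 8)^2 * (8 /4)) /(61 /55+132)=0.79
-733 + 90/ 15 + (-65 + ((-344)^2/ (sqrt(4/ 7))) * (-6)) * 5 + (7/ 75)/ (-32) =-1775040 * sqrt(7) - 2524807/ 2400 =-4697366.41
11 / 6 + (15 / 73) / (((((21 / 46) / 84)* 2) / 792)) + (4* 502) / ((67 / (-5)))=435026201 / 29346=14824.04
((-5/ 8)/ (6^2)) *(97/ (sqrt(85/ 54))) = -97 *sqrt(510)/ 1632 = -1.34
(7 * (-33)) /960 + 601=192243 /320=600.76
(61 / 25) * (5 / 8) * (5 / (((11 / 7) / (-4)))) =-427 / 22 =-19.41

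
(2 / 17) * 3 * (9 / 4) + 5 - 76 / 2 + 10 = -755 / 34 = -22.21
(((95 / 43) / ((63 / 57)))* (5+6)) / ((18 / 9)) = 19855 / 1806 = 10.99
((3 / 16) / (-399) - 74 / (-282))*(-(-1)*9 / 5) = 47157 / 100016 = 0.47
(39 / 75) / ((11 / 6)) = 78 / 275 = 0.28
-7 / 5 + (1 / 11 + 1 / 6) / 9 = -4073 / 2970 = -1.37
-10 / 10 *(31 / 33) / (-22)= 31 / 726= 0.04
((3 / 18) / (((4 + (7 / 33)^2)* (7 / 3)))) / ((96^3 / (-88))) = -1331 / 757800960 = -0.00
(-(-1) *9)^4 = 6561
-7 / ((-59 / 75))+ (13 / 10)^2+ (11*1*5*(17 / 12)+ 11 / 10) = 396502 / 4425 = 89.60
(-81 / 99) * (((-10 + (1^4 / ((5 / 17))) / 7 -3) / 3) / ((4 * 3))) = 219 / 770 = 0.28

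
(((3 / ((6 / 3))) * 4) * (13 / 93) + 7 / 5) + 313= 48862 / 155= 315.24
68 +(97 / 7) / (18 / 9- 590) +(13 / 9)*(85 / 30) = 2669725 / 37044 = 72.07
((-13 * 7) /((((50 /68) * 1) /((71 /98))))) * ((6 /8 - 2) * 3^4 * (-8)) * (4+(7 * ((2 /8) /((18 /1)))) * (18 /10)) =-303217.37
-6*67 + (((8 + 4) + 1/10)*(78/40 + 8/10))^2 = 1128361/1600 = 705.23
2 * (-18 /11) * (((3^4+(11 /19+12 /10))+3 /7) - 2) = -1944108 /7315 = -265.77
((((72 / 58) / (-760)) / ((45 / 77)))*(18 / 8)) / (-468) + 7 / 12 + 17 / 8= 46559731 / 17191200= 2.71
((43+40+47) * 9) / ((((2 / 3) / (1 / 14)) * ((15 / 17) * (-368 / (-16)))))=1989 / 322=6.18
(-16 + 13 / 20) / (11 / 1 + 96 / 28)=-2149 / 2020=-1.06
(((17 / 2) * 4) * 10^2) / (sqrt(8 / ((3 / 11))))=850 * sqrt(66) / 11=627.77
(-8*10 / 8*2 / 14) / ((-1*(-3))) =-10 / 21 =-0.48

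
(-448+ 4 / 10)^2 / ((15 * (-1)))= -1669548 / 125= -13356.38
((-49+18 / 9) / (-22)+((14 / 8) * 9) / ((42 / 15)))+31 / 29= 22535 / 2552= 8.83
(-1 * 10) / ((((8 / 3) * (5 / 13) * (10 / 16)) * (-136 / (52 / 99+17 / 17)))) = 1963 / 11220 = 0.17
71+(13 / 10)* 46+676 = 4034 / 5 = 806.80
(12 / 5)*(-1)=-12 / 5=-2.40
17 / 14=1.21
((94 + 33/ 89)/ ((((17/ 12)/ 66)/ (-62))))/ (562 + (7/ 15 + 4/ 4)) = -1546591860/ 3196969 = -483.77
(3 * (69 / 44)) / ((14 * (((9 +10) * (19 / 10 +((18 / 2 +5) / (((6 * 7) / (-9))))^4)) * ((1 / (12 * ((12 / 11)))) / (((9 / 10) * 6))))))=201204 / 13341097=0.02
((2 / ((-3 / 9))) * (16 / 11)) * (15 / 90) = -16 / 11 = -1.45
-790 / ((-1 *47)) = 790 / 47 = 16.81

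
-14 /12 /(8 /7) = -49 /48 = -1.02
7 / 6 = 1.17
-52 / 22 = -26 / 11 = -2.36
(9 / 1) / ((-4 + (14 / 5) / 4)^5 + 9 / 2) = -100000 / 4298377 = -0.02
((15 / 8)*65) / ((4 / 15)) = 14625 / 32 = 457.03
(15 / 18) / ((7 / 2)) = 5 / 21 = 0.24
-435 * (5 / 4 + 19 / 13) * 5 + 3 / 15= -1533323 / 260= -5897.40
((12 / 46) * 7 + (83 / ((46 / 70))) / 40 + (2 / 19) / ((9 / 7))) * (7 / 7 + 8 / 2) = 796915 / 31464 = 25.33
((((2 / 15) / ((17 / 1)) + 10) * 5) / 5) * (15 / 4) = 638 / 17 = 37.53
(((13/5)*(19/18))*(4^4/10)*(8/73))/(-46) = -63232/377775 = -0.17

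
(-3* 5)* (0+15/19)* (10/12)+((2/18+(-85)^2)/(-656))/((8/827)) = -12568409/10944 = -1148.43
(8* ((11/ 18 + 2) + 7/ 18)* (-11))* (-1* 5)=1320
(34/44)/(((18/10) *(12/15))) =425/792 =0.54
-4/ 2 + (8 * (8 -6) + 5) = 19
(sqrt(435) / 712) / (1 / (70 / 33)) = 35 * sqrt(435) / 11748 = 0.06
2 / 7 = 0.29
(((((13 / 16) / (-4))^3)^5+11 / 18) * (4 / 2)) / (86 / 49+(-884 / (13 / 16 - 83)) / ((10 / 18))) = 2193583326713803309624607201041325 / 37897421139074856971907435312709632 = 0.06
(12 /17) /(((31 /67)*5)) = 804 /2635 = 0.31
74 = 74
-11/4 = -2.75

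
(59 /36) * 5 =8.19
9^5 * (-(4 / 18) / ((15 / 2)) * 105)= -183708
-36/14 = -18/7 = -2.57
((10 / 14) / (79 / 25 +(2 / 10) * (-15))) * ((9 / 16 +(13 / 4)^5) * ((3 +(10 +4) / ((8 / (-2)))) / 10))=-9296725 / 114688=-81.06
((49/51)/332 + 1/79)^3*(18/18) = 0.00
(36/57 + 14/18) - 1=70/171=0.41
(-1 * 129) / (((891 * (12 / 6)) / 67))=-2881 / 594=-4.85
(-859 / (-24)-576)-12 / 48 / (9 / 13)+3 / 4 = -539.82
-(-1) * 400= 400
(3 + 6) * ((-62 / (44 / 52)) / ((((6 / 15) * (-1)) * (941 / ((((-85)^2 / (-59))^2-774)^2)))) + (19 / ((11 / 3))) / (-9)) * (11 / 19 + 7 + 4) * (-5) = -4444665028275521677800 / 216646297319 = -20515767328.03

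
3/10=0.30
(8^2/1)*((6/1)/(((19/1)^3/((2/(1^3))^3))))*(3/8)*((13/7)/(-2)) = -7488/48013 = -0.16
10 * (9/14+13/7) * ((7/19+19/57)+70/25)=4990/57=87.54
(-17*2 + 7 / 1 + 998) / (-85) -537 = -46616 / 85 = -548.42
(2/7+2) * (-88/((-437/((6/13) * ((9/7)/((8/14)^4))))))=14553/5681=2.56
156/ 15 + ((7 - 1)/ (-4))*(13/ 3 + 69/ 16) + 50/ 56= -1877/ 1120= -1.68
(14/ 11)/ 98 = 1/ 77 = 0.01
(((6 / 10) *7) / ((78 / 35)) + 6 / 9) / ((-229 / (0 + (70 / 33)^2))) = -487550 / 9725859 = -0.05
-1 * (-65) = 65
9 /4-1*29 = -107 /4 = -26.75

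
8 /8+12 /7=2.71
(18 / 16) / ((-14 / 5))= -45 / 112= -0.40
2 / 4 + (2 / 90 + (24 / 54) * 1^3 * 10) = 149 / 30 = 4.97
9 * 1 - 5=4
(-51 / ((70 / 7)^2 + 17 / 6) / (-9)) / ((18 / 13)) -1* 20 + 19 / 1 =-5332 / 5553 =-0.96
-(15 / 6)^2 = -25 / 4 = -6.25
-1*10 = -10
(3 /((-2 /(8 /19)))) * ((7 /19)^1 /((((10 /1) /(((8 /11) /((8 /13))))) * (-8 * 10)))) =273 /794200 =0.00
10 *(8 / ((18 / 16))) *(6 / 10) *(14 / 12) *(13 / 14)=416 / 9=46.22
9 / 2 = 4.50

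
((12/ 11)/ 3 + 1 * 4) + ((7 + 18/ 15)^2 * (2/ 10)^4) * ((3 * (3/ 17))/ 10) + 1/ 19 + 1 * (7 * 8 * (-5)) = -152988869289/ 555156250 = -275.58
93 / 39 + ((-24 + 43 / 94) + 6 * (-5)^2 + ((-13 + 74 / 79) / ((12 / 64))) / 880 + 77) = 3277646299 / 15928770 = 205.77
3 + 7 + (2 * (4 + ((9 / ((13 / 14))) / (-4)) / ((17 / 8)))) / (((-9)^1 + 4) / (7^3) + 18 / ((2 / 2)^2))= 14067042 / 1363349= 10.32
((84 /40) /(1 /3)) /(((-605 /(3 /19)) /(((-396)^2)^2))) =-19205569152 /475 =-40432777.16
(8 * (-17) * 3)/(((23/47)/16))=-306816/23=-13339.83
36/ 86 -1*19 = -799/ 43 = -18.58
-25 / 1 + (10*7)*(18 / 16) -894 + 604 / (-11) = -39387 / 44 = -895.16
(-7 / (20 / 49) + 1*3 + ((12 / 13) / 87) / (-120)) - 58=-326407 / 4524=-72.15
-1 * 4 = -4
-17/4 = -4.25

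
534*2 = 1068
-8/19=-0.42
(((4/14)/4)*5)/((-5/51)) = -51/14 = -3.64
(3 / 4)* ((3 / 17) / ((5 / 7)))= 63 / 340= 0.19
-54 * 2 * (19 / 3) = -684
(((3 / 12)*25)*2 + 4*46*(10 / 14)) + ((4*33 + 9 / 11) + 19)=45545 / 154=295.75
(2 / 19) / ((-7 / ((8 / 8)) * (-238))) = 1 / 15827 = 0.00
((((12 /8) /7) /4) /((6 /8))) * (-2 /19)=-1 /133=-0.01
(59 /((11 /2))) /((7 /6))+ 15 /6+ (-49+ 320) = 43535 /154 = 282.69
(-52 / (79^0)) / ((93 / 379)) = -19708 / 93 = -211.91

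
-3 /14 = -0.21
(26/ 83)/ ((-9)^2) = 26/ 6723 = 0.00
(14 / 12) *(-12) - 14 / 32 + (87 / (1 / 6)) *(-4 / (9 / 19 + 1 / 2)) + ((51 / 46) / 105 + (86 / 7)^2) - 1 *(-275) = -5780884481 / 3335920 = -1732.92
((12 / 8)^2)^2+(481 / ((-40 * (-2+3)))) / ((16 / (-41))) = 22961 / 640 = 35.88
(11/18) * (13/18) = 143/324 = 0.44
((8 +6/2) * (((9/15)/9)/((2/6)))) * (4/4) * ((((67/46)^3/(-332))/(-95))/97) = 3308393/1488939058400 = 0.00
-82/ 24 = -41/ 12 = -3.42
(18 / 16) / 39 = 3 / 104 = 0.03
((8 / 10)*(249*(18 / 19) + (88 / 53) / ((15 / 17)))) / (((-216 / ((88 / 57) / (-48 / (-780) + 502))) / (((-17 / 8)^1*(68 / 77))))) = 13493693798 / 2655202834305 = 0.01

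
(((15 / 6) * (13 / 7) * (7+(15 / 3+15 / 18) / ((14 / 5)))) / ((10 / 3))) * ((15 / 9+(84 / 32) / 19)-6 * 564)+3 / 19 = -2185404113 / 51072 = -42790.65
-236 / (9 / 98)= -23128 / 9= -2569.78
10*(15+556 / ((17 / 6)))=35910 / 17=2112.35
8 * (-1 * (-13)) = 104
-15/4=-3.75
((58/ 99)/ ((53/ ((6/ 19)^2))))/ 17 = 232/ 3577871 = 0.00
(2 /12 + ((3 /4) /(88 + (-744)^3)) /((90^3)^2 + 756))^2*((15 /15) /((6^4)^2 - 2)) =2365497615665659291321302720952497683329 /143032424840591783943481892757267773392562651136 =0.00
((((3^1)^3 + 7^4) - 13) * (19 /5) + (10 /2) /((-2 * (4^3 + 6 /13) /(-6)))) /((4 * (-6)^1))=-2563507 /6704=-382.38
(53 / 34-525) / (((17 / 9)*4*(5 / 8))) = -160173 / 1445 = -110.85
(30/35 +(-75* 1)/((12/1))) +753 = 747.61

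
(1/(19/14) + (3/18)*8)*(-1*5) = -590/57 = -10.35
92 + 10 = 102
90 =90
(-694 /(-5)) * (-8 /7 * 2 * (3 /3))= -11104 /35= -317.26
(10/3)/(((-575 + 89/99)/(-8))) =660/14209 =0.05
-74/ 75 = -0.99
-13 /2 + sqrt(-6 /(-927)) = -13 /2 + sqrt(618) /309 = -6.42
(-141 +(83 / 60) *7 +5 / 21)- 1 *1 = -18491 / 140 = -132.08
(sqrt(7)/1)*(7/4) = 7*sqrt(7)/4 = 4.63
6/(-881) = -6/881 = -0.01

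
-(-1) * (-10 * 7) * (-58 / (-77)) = -580 / 11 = -52.73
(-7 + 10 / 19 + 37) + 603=12037 / 19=633.53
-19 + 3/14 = -263/14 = -18.79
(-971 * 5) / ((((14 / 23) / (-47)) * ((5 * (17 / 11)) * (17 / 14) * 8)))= 11546161 / 2312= 4994.01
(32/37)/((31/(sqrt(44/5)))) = 64 * sqrt(55)/5735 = 0.08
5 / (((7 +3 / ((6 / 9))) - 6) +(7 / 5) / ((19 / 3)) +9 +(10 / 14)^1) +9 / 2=4.82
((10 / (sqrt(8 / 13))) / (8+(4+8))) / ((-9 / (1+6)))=-7 * sqrt(26) / 72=-0.50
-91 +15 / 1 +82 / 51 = -3794 / 51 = -74.39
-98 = -98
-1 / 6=-0.17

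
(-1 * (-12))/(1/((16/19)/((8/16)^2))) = 40.42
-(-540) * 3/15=108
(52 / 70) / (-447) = -26 / 15645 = -0.00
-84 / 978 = -14 / 163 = -0.09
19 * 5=95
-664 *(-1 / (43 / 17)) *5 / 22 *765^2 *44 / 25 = 2642407920 / 43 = 61451346.98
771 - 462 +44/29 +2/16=72069/232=310.64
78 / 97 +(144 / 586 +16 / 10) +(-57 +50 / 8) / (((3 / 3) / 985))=-28413099043 / 568420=-49986.10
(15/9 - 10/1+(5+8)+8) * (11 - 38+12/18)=-3002/9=-333.56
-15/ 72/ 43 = -5/ 1032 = -0.00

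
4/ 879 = 0.00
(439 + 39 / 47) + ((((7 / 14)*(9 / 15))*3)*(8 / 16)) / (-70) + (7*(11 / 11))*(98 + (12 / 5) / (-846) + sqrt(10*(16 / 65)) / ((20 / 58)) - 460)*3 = -7066.69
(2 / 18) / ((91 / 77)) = 11 / 117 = 0.09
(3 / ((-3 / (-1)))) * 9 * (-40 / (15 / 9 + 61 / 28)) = -93.62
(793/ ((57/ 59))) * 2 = 93574/ 57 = 1641.65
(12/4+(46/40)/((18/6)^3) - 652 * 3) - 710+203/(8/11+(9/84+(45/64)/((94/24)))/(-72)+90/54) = -2578.02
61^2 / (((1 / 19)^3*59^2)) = 25522339 / 3481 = 7331.90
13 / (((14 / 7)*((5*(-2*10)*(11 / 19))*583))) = -247 / 1282600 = -0.00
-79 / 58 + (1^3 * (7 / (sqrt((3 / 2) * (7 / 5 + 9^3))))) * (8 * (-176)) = -448 * sqrt(27390) / 249 - 79 / 58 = -299.13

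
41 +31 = 72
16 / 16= 1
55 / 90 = 11 / 18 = 0.61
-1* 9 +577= 568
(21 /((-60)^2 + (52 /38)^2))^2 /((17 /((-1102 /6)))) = -10555610037 /28742200494992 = -0.00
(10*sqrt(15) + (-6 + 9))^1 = 3 + 10*sqrt(15) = 41.73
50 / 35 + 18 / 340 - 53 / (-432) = 412343 / 257040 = 1.60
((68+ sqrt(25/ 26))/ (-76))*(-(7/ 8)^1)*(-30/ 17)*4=-105/ 19- 525*sqrt(26)/ 33592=-5.61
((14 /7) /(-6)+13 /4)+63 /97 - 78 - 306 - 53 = -504517 /1164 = -433.43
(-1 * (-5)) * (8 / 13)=40 / 13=3.08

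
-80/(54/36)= -160/3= -53.33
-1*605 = -605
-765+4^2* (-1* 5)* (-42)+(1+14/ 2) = 2603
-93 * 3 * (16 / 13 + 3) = -15345 / 13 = -1180.38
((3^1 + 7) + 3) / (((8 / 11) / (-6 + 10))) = 143 / 2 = 71.50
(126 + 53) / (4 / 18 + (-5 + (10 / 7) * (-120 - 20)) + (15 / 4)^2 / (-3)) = -25776 / 30163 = -0.85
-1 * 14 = -14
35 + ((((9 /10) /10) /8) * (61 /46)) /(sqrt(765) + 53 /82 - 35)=199749518683 /5707330400 - 307623 * sqrt(85) /2853665200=35.00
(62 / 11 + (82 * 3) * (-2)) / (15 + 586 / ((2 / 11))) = -0.15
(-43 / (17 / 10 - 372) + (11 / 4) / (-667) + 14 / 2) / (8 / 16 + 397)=203663 / 11383022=0.02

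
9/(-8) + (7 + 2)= 63/8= 7.88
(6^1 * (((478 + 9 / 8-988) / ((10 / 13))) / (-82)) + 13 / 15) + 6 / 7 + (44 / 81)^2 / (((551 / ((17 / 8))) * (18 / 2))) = 7489556418629 / 149405307408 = 50.13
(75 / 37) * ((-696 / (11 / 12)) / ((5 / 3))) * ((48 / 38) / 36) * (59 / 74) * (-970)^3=6746040732960000 / 286121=23577579880.40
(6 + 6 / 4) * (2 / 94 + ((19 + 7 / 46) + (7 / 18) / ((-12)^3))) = 3223347445 / 22415616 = 143.80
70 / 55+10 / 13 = 292 / 143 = 2.04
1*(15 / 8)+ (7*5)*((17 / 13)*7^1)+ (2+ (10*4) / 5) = 332.26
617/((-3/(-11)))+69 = 6994/3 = 2331.33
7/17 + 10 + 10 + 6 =449/17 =26.41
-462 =-462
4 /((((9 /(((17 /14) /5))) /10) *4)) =17 /63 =0.27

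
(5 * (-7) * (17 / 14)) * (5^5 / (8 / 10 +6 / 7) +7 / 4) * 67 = -1246937335 / 232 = -5374729.89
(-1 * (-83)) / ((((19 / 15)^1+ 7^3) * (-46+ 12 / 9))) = -3735 / 691976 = -0.01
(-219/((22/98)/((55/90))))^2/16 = 22213.42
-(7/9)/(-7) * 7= 7/9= 0.78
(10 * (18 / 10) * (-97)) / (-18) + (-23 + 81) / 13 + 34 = 1761 / 13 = 135.46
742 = 742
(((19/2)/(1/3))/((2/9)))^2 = 263169/16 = 16448.06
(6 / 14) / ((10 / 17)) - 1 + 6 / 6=51 / 70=0.73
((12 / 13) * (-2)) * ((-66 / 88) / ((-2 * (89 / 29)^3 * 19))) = -219501 / 174127343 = -0.00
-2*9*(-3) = 54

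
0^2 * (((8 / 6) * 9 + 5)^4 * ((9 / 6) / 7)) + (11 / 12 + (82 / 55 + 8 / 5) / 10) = 809 / 660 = 1.23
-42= -42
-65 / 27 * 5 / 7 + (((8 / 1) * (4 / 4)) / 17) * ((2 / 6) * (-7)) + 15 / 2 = 30089 / 6426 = 4.68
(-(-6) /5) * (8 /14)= 24 /35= 0.69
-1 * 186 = -186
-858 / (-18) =143 / 3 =47.67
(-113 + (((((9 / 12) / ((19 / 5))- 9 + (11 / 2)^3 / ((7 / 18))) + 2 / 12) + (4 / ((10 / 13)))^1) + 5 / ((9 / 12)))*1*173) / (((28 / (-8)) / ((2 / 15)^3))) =-50.43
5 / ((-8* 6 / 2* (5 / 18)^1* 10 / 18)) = -27 / 20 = -1.35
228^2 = 51984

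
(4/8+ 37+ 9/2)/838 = 21/419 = 0.05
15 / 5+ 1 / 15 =46 / 15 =3.07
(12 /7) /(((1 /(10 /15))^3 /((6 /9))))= 64 /189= 0.34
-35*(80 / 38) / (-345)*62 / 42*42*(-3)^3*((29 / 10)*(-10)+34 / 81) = 40188400 / 3933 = 10218.26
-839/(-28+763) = -839/735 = -1.14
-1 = -1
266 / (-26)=-133 / 13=-10.23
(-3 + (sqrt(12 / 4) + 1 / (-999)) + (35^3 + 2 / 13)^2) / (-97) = -310358450502209 / 16376607 - sqrt(3) / 97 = -18951328.00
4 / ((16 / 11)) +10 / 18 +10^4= 360119 / 36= 10003.31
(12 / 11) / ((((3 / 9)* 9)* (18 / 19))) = 38 / 99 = 0.38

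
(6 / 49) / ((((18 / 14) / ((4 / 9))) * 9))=0.00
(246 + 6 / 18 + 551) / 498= 1.60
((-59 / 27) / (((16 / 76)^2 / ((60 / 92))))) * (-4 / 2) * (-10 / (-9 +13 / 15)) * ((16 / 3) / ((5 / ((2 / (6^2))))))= 532475 / 113643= 4.69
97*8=776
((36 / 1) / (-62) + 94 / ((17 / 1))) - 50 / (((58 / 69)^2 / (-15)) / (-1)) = -936505969 / 886414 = -1056.51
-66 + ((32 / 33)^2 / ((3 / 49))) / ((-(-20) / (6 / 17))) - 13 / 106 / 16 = -65.74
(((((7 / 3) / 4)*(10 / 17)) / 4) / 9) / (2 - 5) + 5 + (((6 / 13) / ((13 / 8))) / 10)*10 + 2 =13554781 / 1861704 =7.28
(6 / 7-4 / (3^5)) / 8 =715 / 6804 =0.11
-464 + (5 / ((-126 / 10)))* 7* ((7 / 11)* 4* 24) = -20912 / 33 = -633.70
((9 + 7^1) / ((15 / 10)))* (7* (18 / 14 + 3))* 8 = 2560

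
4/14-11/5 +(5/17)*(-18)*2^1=-7439/595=-12.50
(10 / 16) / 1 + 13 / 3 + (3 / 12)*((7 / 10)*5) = 35 / 6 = 5.83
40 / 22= 20 / 11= 1.82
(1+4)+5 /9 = 50 /9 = 5.56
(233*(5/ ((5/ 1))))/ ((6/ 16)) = 1864/ 3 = 621.33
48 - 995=-947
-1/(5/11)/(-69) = 11/345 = 0.03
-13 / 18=-0.72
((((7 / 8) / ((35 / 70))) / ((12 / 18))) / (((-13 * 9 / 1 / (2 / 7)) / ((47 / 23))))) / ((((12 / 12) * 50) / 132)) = -517 / 14950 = -0.03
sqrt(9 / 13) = 3 * sqrt(13) / 13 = 0.83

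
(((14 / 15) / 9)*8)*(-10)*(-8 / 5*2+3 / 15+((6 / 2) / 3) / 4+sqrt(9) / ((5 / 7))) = -1624 / 135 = -12.03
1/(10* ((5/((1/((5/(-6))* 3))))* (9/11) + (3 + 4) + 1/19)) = -209/6635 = -0.03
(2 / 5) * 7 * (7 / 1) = 98 / 5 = 19.60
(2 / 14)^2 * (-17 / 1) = -17 / 49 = -0.35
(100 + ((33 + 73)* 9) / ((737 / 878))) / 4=227828 / 737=309.13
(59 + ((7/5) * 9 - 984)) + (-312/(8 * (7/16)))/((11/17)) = -404314/385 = -1050.17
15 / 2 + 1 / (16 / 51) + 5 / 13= 11.07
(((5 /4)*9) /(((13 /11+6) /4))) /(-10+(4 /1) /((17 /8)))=-2805 /3634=-0.77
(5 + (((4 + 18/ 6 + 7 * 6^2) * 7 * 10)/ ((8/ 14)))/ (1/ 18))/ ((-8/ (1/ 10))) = -28555/ 4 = -7138.75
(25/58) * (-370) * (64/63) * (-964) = 285344000/1827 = 156181.72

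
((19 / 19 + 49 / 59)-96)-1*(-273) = 10551 / 59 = 178.83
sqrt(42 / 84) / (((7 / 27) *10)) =27 *sqrt(2) / 140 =0.27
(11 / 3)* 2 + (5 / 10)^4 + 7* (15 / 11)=8945 / 528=16.94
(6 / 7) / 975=2 / 2275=0.00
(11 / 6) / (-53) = -11 / 318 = -0.03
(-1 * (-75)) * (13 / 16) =60.94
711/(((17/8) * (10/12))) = 401.51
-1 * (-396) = 396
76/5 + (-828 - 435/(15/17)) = -6529/5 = -1305.80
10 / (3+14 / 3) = 30 / 23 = 1.30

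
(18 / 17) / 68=9 / 578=0.02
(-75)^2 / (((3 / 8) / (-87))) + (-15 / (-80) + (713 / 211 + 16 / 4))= -4405654455 / 3376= -1304992.43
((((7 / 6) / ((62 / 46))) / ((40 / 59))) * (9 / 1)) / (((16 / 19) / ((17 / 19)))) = 12.21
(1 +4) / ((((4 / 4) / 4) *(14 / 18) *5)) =36 / 7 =5.14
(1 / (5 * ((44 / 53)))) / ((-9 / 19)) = -1007 / 1980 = -0.51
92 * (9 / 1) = 828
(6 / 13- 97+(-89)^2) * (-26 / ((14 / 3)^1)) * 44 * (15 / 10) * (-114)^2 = -261741571344 / 7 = -37391653049.14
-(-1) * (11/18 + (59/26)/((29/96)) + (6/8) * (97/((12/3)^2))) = 2751299/217152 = 12.67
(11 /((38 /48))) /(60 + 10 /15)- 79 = -78.77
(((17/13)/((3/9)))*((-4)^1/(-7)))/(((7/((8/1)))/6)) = 9792/637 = 15.37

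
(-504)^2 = 254016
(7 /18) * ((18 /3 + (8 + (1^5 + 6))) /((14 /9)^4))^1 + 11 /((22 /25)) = 21787 /1568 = 13.89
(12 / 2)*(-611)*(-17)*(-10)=-623220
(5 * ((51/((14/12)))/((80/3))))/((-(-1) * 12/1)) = 153/224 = 0.68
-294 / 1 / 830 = -147 / 415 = -0.35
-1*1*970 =-970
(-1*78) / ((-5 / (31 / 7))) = 2418 / 35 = 69.09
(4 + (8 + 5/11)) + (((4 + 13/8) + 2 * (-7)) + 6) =887/88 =10.08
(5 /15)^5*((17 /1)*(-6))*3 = -34 /27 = -1.26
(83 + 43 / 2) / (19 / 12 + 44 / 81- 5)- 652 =-33730 / 49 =-688.37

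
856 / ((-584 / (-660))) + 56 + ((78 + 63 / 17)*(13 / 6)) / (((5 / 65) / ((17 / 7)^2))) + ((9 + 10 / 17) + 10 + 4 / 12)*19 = 14975.37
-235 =-235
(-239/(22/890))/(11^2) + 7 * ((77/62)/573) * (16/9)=-16996915513/212782977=-79.88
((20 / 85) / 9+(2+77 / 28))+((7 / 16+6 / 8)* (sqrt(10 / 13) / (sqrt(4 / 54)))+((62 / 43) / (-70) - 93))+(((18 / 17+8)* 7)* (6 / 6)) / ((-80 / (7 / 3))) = -165963893 / 1842120+57* sqrt(195) / 208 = -86.27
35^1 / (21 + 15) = 35 / 36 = 0.97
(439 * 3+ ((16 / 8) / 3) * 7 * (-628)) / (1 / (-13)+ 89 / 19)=-1195727 / 3414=-350.24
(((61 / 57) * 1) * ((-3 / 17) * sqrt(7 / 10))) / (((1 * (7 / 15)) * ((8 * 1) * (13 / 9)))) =-0.03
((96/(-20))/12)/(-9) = 2/45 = 0.04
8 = 8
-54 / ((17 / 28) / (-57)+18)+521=14872247 / 28711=518.00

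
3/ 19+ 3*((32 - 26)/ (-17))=-291/ 323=-0.90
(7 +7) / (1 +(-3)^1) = -7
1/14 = 0.07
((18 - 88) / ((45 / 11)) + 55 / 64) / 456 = -9361 / 262656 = -0.04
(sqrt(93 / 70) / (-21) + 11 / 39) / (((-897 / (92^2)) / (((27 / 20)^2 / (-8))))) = 20493 / 33800 - 1863 * sqrt(6510) / 1274000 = 0.49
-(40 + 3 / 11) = -443 / 11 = -40.27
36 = 36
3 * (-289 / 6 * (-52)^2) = -390728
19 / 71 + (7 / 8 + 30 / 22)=15659 / 6248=2.51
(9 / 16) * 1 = 9 / 16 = 0.56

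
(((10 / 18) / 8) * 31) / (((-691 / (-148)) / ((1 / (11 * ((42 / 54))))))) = 5735 / 106414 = 0.05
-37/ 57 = -0.65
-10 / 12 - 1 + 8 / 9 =-17 / 18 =-0.94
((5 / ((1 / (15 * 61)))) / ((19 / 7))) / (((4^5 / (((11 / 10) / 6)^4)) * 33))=568337 / 10085990400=0.00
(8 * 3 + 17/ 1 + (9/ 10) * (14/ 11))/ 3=2318/ 165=14.05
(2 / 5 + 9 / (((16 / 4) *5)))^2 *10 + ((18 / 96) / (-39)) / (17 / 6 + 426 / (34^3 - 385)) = 415789453 / 57562180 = 7.22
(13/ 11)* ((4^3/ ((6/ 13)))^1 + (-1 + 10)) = 5759/ 33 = 174.52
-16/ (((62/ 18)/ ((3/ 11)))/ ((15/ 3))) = -2160/ 341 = -6.33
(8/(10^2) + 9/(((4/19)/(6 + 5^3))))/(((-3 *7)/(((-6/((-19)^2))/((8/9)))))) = 5040297/1010800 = 4.99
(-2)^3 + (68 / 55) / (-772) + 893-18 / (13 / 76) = 107604034 / 137995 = 779.77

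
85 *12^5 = 21150720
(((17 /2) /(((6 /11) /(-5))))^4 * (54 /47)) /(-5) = -152853870125 /18048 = -8469296.88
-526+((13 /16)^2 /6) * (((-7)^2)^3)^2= 2339176729033 /1536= 1522901516.30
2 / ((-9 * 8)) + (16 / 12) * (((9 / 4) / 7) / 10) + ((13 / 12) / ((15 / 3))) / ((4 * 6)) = 27 / 1120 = 0.02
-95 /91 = -1.04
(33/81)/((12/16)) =44/81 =0.54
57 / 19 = 3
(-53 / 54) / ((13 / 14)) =-371 / 351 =-1.06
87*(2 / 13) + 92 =105.38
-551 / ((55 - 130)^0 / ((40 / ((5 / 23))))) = -101384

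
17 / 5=3.40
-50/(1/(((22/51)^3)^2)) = -5668995200/17596287801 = -0.32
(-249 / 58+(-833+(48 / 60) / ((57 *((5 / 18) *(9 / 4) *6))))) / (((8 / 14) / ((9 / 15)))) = -1453241279 / 1653000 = -879.15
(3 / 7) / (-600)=-1 / 1400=-0.00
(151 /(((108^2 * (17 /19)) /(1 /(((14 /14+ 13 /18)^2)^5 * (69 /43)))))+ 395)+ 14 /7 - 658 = -83643873726719608227 /320474660209493191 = -261.00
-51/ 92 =-0.55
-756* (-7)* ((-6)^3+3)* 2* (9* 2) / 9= -4508784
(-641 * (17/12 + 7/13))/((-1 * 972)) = 195505/151632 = 1.29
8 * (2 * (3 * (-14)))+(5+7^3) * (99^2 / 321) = 1065012 / 107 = 9953.38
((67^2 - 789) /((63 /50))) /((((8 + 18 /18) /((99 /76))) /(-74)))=-31451.55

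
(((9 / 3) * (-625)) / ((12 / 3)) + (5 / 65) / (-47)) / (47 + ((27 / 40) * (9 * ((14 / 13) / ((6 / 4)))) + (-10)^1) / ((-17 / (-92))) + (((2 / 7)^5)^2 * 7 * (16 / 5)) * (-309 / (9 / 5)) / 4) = -11788716920619765 / 414520972504396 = -28.44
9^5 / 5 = 59049 / 5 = 11809.80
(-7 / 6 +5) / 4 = 23 / 24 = 0.96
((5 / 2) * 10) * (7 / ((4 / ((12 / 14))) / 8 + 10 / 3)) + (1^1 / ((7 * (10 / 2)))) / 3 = 220547 / 4935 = 44.69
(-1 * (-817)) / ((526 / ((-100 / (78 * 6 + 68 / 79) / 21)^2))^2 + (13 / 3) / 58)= 3460666009248750 / 110144253767879751045327229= 0.00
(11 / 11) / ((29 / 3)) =3 / 29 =0.10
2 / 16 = 1 / 8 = 0.12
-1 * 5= -5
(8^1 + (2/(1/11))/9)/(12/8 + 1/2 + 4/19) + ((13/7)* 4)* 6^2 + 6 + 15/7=7568/27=280.30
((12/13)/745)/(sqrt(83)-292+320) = 336/6789185-12 *sqrt(83)/6789185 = 0.00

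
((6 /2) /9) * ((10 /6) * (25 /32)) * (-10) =-625 /144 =-4.34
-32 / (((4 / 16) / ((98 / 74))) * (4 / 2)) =-3136 / 37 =-84.76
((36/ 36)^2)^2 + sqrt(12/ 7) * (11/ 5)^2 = 1 + 242 * sqrt(21)/ 175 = 7.34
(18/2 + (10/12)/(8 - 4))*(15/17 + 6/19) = 1677/152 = 11.03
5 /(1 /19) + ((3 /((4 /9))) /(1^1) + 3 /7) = 2861 /28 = 102.18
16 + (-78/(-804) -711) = -694.90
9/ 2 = 4.50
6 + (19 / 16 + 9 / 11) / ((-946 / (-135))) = 1046631 / 166496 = 6.29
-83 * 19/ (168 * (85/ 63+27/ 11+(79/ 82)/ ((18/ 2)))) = -2133681/ 888940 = -2.40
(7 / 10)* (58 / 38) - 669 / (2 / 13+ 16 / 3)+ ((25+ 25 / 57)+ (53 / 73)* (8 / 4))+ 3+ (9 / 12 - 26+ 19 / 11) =-11213722057 / 97949940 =-114.48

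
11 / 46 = 0.24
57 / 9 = 19 / 3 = 6.33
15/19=0.79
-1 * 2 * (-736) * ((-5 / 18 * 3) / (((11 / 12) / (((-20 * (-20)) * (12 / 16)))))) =-4416000 / 11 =-401454.55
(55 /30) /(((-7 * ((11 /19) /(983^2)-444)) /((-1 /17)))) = -201954401 /5820252391002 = -0.00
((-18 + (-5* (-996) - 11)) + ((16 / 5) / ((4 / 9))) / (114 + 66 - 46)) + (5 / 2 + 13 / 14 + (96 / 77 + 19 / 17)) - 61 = 4895.85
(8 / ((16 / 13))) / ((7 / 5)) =4.64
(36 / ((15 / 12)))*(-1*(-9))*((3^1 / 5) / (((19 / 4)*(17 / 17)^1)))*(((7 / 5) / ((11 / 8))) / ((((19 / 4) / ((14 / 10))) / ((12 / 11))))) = 292626432 / 27300625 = 10.72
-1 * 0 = 0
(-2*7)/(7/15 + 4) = -210/67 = -3.13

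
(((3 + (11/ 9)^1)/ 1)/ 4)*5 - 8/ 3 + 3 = 101/ 18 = 5.61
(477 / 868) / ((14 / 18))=0.71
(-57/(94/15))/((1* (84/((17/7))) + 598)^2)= -13005/572155816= -0.00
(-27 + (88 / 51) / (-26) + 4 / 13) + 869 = 842.24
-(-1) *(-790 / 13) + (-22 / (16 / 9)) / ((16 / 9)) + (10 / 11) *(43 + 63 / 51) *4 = 28977659 / 311168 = 93.13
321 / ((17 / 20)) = 6420 / 17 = 377.65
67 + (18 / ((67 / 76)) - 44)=43.42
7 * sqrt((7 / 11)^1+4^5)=119 * sqrt(429) / 11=224.07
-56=-56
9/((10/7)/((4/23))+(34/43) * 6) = 5418/7801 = 0.69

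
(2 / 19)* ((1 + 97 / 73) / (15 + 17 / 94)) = 31960 / 1979249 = 0.02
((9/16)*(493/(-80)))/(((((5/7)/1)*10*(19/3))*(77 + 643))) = -0.00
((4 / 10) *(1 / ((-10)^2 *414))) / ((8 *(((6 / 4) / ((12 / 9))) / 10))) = 1 / 93150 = 0.00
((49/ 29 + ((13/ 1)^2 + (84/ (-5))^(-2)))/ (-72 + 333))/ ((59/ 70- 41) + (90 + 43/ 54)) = 174639625/ 13522391904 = 0.01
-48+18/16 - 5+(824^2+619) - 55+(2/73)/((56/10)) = 2777747475/4088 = 679488.13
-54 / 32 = -27 / 16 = -1.69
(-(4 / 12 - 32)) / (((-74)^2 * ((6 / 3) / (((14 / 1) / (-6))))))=-665 / 98568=-0.01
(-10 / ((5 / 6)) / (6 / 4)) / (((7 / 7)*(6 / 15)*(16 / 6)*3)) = -2.50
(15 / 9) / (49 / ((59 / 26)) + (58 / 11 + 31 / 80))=259600 / 4244997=0.06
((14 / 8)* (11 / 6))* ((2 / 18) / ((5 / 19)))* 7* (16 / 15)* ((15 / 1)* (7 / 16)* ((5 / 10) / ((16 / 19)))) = 1362053 / 34560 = 39.41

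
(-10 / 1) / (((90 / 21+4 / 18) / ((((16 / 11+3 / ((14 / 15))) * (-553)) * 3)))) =53676945 / 3124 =17182.12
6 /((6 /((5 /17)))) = 5 /17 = 0.29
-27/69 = -9/23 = -0.39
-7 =-7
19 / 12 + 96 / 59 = 2273 / 708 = 3.21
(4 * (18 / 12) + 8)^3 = 2744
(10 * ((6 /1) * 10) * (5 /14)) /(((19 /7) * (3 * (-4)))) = -125 /19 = -6.58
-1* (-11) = 11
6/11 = 0.55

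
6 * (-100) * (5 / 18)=-500 / 3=-166.67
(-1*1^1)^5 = -1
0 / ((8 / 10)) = 0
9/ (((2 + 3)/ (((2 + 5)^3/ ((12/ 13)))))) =13377/ 20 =668.85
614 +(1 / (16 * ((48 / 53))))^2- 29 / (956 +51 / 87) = 3348679579687 / 5454102528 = 613.97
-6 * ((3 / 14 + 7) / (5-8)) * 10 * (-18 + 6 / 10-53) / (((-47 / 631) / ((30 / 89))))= 1345998720 / 29281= 45968.33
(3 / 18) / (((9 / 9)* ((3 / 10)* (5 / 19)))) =19 / 9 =2.11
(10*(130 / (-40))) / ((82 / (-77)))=5005 / 164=30.52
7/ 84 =0.08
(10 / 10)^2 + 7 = 8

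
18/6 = 3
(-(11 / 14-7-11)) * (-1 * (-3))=723 / 14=51.64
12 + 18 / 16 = 105 / 8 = 13.12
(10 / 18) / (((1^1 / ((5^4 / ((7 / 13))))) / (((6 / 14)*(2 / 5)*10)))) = 1105.44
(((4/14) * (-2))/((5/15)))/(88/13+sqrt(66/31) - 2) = -149916/378035+1014 * sqrt(2046)/378035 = -0.28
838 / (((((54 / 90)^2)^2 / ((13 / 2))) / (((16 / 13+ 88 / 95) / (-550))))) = -164.84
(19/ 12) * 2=19/ 6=3.17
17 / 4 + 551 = 2221 / 4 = 555.25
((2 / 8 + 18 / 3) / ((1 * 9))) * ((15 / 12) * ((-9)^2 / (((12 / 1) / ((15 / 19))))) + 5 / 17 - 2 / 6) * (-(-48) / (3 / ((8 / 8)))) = 2566675 / 34884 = 73.58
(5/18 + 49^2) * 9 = 43223/2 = 21611.50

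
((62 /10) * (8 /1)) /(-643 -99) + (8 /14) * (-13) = -13904 /1855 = -7.50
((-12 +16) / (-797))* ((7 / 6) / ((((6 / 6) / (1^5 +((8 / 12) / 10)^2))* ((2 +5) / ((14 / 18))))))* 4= -12656 / 4841775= -0.00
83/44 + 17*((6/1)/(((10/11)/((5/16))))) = 6503/176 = 36.95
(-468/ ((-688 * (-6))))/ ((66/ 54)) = -0.09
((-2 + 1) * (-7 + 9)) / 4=-1 / 2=-0.50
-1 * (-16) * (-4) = -64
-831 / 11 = -75.55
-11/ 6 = -1.83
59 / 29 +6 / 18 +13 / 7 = 2573 / 609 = 4.22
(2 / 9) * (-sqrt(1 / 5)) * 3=-2 * sqrt(5) / 15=-0.30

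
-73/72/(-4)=73/288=0.25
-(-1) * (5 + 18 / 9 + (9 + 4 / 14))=114 / 7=16.29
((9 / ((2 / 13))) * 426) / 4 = 24921 / 4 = 6230.25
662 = 662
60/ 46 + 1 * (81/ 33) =951/ 253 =3.76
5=5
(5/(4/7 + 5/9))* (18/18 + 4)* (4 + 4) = 12600/71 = 177.46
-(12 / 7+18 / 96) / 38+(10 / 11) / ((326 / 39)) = 448011 / 7631008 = 0.06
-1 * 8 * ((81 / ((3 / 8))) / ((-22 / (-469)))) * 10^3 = -405216000 / 11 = -36837818.18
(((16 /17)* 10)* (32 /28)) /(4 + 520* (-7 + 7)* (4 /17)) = 320 /119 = 2.69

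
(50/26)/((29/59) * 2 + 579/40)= 59000/474253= 0.12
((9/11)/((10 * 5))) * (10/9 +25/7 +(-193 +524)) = 10574/1925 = 5.49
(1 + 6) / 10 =7 / 10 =0.70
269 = 269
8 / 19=0.42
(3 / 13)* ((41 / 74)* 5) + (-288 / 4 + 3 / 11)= -752253 / 10582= -71.09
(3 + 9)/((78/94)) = 188/13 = 14.46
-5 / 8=-0.62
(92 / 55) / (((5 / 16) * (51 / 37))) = 54464 / 14025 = 3.88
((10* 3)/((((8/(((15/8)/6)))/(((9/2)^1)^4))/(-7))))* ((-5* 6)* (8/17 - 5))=-3978426375/8704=-457080.24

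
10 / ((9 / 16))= 160 / 9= 17.78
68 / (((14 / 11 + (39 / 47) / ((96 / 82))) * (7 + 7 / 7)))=70312 / 16391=4.29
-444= -444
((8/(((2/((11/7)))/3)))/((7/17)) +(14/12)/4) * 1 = 46.09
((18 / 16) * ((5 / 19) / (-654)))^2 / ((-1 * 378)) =-25 / 46115768832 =-0.00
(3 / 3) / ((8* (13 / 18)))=9 / 52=0.17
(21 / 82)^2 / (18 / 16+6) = 294 / 31939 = 0.01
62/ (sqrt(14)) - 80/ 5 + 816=31 *sqrt(14)/ 7 + 800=816.57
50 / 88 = 25 / 44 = 0.57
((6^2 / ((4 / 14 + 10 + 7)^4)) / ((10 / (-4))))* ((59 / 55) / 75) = -3399816 / 1473717306875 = -0.00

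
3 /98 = 0.03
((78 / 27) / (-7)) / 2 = -13 / 63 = -0.21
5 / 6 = 0.83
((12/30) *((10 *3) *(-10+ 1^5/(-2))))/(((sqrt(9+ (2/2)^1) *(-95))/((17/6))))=357 *sqrt(10)/950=1.19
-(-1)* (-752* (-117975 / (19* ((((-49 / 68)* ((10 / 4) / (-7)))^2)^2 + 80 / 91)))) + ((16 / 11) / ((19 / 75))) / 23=46583716604212701040 / 8814345344739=5284988.82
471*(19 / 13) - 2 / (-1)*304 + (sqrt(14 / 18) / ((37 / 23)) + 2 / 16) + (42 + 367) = 23*sqrt(7) / 111 + 177373 / 104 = 1706.06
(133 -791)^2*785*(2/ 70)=9710764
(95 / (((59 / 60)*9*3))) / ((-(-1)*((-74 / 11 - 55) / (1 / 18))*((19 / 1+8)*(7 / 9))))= -10450 / 68143761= -0.00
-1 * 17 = -17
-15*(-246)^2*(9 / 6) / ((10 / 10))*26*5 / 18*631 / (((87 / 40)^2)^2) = -1765023104000000 / 6365529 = -277278306.96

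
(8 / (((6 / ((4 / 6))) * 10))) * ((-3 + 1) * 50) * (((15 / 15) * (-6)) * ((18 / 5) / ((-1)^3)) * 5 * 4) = -3840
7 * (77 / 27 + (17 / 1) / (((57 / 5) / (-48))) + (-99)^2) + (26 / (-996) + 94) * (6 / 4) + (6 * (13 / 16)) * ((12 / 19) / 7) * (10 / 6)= 68267.60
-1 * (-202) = 202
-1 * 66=-66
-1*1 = -1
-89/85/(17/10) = -178/289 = -0.62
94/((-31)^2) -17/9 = -15491/8649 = -1.79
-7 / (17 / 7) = -49 / 17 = -2.88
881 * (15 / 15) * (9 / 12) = 2643 / 4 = 660.75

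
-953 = -953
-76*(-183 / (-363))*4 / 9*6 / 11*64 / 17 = -2373632 / 67881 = -34.97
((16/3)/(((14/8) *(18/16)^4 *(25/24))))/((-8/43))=-11272192/1148175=-9.82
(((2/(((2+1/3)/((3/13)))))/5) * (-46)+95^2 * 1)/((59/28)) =16422188/3835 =4282.19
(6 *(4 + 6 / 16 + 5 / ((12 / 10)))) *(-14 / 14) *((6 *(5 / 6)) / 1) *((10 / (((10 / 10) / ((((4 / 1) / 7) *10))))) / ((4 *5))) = -5125 / 7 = -732.14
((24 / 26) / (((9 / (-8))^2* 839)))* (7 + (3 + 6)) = 4096 / 294489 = 0.01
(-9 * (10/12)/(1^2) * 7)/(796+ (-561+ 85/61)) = -183/824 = -0.22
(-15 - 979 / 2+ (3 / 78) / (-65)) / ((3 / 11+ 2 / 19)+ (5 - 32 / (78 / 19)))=267291981 / 1280500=208.74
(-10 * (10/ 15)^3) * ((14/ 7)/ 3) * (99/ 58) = -880/ 261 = -3.37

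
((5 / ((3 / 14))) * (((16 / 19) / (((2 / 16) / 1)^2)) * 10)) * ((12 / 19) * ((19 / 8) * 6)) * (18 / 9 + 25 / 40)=5644800 / 19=297094.74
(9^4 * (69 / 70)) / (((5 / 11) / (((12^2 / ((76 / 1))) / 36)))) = 4979799 / 6650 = 748.84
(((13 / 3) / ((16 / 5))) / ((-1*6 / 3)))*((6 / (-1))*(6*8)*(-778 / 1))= -151710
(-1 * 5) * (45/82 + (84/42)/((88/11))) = -655/164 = -3.99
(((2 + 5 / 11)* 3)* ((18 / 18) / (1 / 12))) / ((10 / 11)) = 486 / 5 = 97.20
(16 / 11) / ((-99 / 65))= -1040 / 1089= -0.96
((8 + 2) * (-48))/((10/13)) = -624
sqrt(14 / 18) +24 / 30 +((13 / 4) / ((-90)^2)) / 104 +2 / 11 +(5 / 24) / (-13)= sqrt(7) / 3 +35797823 / 37065600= 1.85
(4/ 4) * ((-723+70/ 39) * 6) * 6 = -337524/ 13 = -25963.38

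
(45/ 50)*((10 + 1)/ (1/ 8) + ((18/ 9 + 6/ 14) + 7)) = 3069/ 35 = 87.69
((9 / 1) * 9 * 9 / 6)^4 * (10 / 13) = 17433922005 / 104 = 167633865.43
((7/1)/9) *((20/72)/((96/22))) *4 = 385/1944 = 0.20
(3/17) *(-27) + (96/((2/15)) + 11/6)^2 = 318875621/612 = 521038.60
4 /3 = 1.33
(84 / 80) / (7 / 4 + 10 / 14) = 49 / 115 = 0.43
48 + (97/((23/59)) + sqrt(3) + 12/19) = sqrt(3) + 129989/437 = 299.19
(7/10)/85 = 0.01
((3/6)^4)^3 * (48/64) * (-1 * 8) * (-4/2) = 3/1024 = 0.00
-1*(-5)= 5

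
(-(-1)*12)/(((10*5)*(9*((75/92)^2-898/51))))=-287776/182844925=-0.00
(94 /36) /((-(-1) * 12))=47 /216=0.22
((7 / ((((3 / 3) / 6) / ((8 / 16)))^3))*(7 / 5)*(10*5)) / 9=1470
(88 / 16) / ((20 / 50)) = 55 / 4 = 13.75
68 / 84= 17 / 21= 0.81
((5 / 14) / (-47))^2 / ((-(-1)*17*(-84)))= -25 / 618272592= -0.00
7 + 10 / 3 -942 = -2795 / 3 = -931.67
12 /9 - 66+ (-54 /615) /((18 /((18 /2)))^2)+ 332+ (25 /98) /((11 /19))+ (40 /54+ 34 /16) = 270.62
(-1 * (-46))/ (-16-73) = -46/ 89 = -0.52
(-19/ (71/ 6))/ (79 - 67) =-19/ 142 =-0.13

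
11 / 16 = 0.69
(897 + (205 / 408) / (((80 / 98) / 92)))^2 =605531429281 / 665856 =909402.98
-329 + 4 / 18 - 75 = -3634 / 9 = -403.78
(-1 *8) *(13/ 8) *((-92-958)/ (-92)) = -6825/ 46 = -148.37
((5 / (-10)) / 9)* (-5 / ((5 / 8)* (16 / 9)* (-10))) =-1 / 40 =-0.02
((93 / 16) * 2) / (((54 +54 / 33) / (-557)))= -116.38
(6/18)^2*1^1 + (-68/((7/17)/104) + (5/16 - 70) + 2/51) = -295499941/17136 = -17244.39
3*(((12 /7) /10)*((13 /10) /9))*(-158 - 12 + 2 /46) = -50817 /4025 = -12.63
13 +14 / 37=495 / 37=13.38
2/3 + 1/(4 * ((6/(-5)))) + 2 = 59/24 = 2.46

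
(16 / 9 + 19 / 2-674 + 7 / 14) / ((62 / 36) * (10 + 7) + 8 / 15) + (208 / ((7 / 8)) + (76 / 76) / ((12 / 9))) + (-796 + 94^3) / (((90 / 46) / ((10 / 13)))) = 956467481633 / 2929836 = 326457.69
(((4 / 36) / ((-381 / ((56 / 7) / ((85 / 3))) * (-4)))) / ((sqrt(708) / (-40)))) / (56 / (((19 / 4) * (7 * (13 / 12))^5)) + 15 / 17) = -135504122936 * sqrt(177) / 51428588152906143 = -0.00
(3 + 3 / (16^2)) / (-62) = -771 / 15872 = -0.05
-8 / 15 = -0.53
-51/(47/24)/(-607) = 0.04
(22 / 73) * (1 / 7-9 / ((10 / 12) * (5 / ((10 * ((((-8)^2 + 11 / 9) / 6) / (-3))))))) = 181126 / 7665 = 23.63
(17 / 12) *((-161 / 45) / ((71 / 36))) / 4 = -0.64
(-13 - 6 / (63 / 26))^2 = 105625 / 441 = 239.51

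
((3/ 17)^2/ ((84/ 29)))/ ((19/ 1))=87/ 153748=0.00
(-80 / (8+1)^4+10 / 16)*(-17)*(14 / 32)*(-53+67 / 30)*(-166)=-96769502543 / 2519424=-38409.38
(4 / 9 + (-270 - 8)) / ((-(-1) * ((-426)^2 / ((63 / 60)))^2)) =-0.00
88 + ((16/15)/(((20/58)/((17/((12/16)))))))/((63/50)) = 81448/567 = 143.65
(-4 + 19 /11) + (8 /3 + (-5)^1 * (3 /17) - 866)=-486100 /561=-866.49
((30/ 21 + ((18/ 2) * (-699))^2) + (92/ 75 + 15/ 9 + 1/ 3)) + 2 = 20777761019/ 525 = 39576687.66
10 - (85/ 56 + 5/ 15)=1369/ 168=8.15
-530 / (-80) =53 / 8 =6.62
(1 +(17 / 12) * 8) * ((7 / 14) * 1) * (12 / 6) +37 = 148 / 3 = 49.33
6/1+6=12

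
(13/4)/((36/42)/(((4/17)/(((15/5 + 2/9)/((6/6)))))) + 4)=273/1322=0.21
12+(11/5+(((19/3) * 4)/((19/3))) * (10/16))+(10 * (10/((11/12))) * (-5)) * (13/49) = -689987/5390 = -128.01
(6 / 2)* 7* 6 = 126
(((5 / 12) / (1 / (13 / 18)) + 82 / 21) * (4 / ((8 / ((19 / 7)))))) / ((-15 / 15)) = -120821 / 21168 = -5.71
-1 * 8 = -8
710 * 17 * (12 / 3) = 48280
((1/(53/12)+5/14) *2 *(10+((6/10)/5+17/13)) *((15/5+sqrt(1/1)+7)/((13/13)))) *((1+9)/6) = 5896594/24115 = 244.52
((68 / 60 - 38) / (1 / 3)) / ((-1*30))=553 / 150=3.69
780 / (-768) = -65 / 64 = -1.02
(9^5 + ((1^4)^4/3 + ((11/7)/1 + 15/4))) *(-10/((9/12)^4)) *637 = -288904819840/243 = -1188908723.62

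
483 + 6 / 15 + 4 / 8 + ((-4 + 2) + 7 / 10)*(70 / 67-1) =162087 / 335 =483.84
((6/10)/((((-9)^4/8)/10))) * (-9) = -16/243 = -0.07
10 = 10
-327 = -327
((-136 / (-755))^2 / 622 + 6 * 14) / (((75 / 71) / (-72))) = -25374847360992 / 4431944375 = -5725.44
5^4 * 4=2500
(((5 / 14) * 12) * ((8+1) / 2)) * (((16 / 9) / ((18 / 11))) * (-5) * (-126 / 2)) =6600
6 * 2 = 12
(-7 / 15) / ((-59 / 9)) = 0.07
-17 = -17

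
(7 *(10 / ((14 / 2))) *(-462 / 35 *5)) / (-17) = 660 / 17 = 38.82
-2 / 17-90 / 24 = -263 / 68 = -3.87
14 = 14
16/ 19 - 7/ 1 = -117/ 19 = -6.16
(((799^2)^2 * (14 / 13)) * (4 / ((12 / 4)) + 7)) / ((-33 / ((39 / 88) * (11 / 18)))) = -71322271440175 / 2376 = -30017791010.17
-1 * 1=-1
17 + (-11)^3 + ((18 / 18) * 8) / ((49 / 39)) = -64074 / 49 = -1307.63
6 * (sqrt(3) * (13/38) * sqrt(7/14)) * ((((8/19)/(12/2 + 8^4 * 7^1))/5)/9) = 2 * sqrt(6)/5972745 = 0.00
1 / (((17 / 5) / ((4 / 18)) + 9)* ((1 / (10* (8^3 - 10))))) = 50200 / 243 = 206.58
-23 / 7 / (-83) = 23 / 581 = 0.04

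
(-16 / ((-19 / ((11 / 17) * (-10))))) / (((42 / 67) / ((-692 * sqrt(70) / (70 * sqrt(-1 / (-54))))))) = 8160064 * sqrt(105) / 15827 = 5283.11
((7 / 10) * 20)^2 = 196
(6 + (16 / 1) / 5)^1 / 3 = 3.07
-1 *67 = -67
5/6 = 0.83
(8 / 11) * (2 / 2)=8 / 11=0.73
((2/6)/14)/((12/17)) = 17/504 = 0.03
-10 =-10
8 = 8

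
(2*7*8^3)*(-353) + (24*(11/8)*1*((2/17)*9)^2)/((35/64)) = -25593340672/10115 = -2530236.35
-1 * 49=-49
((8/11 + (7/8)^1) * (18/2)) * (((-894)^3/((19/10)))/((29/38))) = -7105972199.81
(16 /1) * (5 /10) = 8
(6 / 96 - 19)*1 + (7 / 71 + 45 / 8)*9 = 37005 / 1136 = 32.57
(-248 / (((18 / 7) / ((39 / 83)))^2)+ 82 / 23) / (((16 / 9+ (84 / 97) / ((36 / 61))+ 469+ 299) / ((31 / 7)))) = -20220944368 / 746773228313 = -0.03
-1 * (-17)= 17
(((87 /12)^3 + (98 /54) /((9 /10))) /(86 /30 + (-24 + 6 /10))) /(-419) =29789435 /669005568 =0.04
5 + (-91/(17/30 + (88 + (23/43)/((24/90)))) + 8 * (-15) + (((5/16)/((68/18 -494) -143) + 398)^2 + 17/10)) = 158289.30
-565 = -565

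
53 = 53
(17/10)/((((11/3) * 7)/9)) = 459/770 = 0.60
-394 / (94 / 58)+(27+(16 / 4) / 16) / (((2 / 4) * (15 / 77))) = 51691 / 1410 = 36.66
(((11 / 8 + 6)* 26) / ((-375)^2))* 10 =767 / 56250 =0.01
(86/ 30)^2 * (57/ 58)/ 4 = 35131/ 17400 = 2.02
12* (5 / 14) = 4.29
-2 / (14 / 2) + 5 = 4.71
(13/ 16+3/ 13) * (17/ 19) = 3689/ 3952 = 0.93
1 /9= 0.11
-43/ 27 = -1.59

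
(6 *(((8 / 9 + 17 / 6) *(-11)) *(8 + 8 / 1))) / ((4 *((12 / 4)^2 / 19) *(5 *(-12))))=14003 / 405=34.58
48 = 48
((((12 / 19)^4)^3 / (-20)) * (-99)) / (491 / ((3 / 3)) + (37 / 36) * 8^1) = 0.00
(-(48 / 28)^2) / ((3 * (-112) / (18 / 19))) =54 / 6517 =0.01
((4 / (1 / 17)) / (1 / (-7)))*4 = -1904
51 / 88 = 0.58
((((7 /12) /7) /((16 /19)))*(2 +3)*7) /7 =95 /192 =0.49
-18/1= -18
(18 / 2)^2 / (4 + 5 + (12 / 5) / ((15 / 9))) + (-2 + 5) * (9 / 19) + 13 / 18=98207 / 9918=9.90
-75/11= -6.82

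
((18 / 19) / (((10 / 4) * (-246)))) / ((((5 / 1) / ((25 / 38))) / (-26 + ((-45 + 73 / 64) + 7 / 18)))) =40015 / 2841792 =0.01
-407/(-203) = 407/203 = 2.00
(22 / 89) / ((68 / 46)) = 253 / 1513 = 0.17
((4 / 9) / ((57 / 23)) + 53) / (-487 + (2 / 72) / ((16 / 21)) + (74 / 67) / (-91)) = -10645264448 / 97481186307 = -0.11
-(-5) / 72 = 5 / 72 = 0.07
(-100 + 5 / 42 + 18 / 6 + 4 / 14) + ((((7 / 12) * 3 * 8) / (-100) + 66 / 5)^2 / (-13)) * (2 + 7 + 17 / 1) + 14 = -5561357 / 13125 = -423.72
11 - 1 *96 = -85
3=3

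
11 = 11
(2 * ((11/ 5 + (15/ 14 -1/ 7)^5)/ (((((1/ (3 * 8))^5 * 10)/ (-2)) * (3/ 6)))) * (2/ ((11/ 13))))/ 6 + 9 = -7253159.66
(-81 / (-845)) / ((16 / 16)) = 81 / 845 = 0.10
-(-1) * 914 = 914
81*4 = 324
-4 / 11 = -0.36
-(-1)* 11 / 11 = 1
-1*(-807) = 807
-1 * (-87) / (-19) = -4.58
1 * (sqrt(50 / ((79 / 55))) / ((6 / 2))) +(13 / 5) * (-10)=-26 +5 * sqrt(8690) / 237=-24.03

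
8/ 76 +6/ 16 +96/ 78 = 3381/ 1976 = 1.71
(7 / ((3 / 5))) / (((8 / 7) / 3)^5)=47647845 / 32768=1454.10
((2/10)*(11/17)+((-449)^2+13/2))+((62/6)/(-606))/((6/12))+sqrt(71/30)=sqrt(2130)/30+31154421703/154530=201609.13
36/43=0.84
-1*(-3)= 3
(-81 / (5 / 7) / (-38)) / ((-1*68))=-567 / 12920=-0.04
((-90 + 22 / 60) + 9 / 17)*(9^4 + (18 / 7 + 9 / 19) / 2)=-26442236511 / 45220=-584746.50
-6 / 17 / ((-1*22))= 3 / 187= 0.02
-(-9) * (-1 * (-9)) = 81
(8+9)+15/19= 338/19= 17.79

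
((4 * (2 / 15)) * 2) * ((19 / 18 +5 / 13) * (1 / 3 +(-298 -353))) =-5262592 / 5265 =-999.54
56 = 56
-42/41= -1.02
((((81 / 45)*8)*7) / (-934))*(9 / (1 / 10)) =-4536 / 467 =-9.71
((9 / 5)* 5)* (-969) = -8721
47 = 47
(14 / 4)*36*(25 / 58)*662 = 1042650 / 29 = 35953.45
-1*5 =-5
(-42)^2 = 1764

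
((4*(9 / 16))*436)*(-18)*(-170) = 3001860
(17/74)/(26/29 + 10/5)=493/6216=0.08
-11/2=-5.50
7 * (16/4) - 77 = -49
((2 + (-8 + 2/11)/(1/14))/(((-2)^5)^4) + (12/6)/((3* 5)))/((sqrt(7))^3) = 11525471* sqrt(7)/4238868480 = 0.01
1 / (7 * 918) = 1 / 6426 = 0.00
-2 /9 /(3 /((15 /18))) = -5 /81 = -0.06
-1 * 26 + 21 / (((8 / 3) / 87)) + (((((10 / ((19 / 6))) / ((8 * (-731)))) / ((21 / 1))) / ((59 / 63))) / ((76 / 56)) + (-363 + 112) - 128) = 34891401609 / 124556552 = 280.12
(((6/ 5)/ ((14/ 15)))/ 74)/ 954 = 1/ 54908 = 0.00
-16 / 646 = -8 / 323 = -0.02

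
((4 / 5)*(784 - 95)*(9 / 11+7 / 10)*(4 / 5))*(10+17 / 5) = 61673768 / 6875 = 8970.73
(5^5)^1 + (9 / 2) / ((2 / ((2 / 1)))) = 6259 / 2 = 3129.50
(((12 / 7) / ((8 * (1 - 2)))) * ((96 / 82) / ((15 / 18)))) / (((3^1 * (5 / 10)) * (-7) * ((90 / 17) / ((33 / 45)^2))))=32912 / 11300625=0.00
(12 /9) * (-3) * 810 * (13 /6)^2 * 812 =-12350520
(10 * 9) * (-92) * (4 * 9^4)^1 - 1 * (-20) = -217300300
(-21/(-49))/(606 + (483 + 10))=3/7693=0.00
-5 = -5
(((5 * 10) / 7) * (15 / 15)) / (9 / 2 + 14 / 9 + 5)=900 / 1393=0.65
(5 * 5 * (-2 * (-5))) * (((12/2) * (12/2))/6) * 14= 21000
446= 446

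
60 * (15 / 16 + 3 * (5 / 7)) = 5175 / 28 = 184.82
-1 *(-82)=82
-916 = -916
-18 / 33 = -6 / 11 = -0.55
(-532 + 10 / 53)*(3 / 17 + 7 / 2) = -103625 / 53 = -1955.19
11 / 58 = 0.19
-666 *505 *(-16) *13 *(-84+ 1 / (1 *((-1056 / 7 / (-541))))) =-61880291655 / 11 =-5625481059.55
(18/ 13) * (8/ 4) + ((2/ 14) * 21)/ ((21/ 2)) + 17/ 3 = 2381/ 273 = 8.72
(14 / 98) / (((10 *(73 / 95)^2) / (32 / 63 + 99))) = 11315545 / 4700178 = 2.41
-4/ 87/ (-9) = 4/ 783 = 0.01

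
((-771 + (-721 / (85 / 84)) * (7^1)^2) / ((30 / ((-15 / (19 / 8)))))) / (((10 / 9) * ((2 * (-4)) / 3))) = -2535.47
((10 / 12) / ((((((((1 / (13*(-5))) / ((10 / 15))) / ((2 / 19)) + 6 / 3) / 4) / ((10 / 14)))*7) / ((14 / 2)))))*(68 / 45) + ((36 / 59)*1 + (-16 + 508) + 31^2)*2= 15020156882 / 5162913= 2909.24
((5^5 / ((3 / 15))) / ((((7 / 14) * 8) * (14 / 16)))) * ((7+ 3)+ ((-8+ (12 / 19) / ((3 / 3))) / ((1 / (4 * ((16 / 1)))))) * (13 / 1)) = -3634062500 / 133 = -27323778.20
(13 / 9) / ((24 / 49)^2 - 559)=-31213 / 12074247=-0.00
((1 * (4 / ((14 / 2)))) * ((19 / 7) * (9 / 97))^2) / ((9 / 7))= 12996 / 461041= 0.03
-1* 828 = -828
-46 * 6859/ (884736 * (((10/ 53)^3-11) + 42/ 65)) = 0.03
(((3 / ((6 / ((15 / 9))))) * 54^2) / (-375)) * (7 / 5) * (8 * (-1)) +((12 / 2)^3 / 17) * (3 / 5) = 170424 / 2125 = 80.20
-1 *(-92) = 92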